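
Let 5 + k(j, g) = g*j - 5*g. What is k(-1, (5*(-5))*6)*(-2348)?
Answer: -2101460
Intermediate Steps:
k(j, g) = -5 - 5*g + g*j (k(j, g) = -5 + (g*j - 5*g) = -5 + (-5*g + g*j) = -5 - 5*g + g*j)
k(-1, (5*(-5))*6)*(-2348) = (-5 - 5*5*(-5)*6 + ((5*(-5))*6)*(-1))*(-2348) = (-5 - (-125)*6 - 25*6*(-1))*(-2348) = (-5 - 5*(-150) - 150*(-1))*(-2348) = (-5 + 750 + 150)*(-2348) = 895*(-2348) = -2101460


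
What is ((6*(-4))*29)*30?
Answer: -20880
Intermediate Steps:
((6*(-4))*29)*30 = -24*29*30 = -696*30 = -20880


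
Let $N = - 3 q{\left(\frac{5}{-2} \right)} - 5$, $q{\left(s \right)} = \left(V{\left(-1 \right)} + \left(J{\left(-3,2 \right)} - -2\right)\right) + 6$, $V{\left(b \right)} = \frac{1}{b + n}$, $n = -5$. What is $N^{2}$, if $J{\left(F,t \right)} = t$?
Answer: $\frac{4761}{4} \approx 1190.3$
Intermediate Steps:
$V{\left(b \right)} = \frac{1}{-5 + b}$ ($V{\left(b \right)} = \frac{1}{b - 5} = \frac{1}{-5 + b}$)
$q{\left(s \right)} = \frac{59}{6}$ ($q{\left(s \right)} = \left(\frac{1}{-5 - 1} + \left(2 - -2\right)\right) + 6 = \left(\frac{1}{-6} + \left(2 + 2\right)\right) + 6 = \left(- \frac{1}{6} + 4\right) + 6 = \frac{23}{6} + 6 = \frac{59}{6}$)
$N = - \frac{69}{2}$ ($N = \left(-3\right) \frac{59}{6} - 5 = - \frac{59}{2} - 5 = - \frac{69}{2} \approx -34.5$)
$N^{2} = \left(- \frac{69}{2}\right)^{2} = \frac{4761}{4}$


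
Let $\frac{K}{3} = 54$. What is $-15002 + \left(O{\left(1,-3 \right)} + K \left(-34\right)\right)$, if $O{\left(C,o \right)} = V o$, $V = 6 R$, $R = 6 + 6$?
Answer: $-20726$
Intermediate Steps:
$R = 12$
$K = 162$ ($K = 3 \cdot 54 = 162$)
$V = 72$ ($V = 6 \cdot 12 = 72$)
$O{\left(C,o \right)} = 72 o$
$-15002 + \left(O{\left(1,-3 \right)} + K \left(-34\right)\right) = -15002 + \left(72 \left(-3\right) + 162 \left(-34\right)\right) = -15002 - 5724 = -20726$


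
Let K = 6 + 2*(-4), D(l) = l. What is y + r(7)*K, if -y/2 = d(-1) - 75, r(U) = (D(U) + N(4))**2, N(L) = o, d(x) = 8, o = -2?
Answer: 84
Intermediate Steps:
N(L) = -2
r(U) = (-2 + U)**2 (r(U) = (U - 2)**2 = (-2 + U)**2)
y = 134 (y = -2*(8 - 75) = -2*(-67) = 134)
K = -2 (K = 6 - 8 = -2)
y + r(7)*K = 134 + (-2 + 7)**2*(-2) = 134 + 5**2*(-2) = 134 + 25*(-2) = 134 - 50 = 84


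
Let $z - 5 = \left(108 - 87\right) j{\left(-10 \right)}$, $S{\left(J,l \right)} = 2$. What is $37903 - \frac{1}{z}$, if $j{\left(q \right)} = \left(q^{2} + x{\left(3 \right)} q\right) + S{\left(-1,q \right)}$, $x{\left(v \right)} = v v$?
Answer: $\frac{9741070}{257} \approx 37903.0$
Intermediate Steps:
$x{\left(v \right)} = v^{2}$
$j{\left(q \right)} = 2 + q^{2} + 9 q$ ($j{\left(q \right)} = \left(q^{2} + 3^{2} q\right) + 2 = \left(q^{2} + 9 q\right) + 2 = 2 + q^{2} + 9 q$)
$z = 257$ ($z = 5 + \left(108 - 87\right) \left(2 + \left(-10\right)^{2} + 9 \left(-10\right)\right) = 5 + 21 \left(2 + 100 - 90\right) = 5 + 21 \cdot 12 = 5 + 252 = 257$)
$37903 - \frac{1}{z} = 37903 - \frac{1}{257} = \frac{9741070}{257}$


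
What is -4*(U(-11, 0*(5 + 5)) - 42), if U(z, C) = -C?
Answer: 168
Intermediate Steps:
-4*(U(-11, 0*(5 + 5)) - 42) = -4*(-0*(5 + 5) - 42) = -4*(-0*10 - 42) = -4*(-1*0 - 42) = -4*(0 - 42) = -4*(-42) = 168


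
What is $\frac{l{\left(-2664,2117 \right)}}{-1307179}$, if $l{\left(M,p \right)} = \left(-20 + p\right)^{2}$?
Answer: $- \frac{4397409}{1307179} \approx -3.364$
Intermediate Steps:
$\frac{l{\left(-2664,2117 \right)}}{-1307179} = \frac{\left(-20 + 2117\right)^{2}}{-1307179} = 2097^{2} \left(- \frac{1}{1307179}\right) = 4397409 \left(- \frac{1}{1307179}\right) = - \frac{4397409}{1307179}$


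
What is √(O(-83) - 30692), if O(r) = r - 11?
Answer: I*√30786 ≈ 175.46*I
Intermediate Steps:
O(r) = -11 + r
√(O(-83) - 30692) = √((-11 - 83) - 30692) = √(-94 - 30692) = √(-30786) = I*√30786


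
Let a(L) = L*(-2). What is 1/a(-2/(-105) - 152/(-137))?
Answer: -14385/32468 ≈ -0.44305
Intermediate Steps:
a(L) = -2*L
1/a(-2/(-105) - 152/(-137)) = 1/(-2*(-2/(-105) - 152/(-137))) = 1/(-2*(-2*(-1/105) - 152*(-1/137))) = 1/(-2*(2/105 + 152/137)) = 1/(-2*16234/14385) = 1/(-32468/14385) = -14385/32468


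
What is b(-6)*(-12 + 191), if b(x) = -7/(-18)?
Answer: 1253/18 ≈ 69.611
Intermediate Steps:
b(x) = 7/18 (b(x) = -7*(-1/18) = 7/18)
b(-6)*(-12 + 191) = 7*(-12 + 191)/18 = (7/18)*179 = 1253/18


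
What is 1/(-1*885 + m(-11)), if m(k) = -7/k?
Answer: -11/9728 ≈ -0.0011308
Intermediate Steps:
1/(-1*885 + m(-11)) = 1/(-1*885 - 7/(-11)) = 1/(-885 - 7*(-1/11)) = 1/(-885 + 7/11) = 1/(-9728/11) = -11/9728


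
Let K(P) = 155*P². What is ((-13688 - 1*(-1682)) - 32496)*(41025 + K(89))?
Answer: -56463247560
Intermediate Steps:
((-13688 - 1*(-1682)) - 32496)*(41025 + K(89)) = ((-13688 - 1*(-1682)) - 32496)*(41025 + 155*89²) = ((-13688 + 1682) - 32496)*(41025 + 155*7921) = (-12006 - 32496)*(41025 + 1227755) = -44502*1268780 = -56463247560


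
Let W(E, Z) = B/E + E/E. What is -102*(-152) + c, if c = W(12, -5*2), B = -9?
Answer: 62017/4 ≈ 15504.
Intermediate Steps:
W(E, Z) = 1 - 9/E (W(E, Z) = -9/E + E/E = -9/E + 1 = 1 - 9/E)
c = 1/4 (c = (-9 + 12)/12 = (1/12)*3 = 1/4 ≈ 0.25000)
-102*(-152) + c = -102*(-152) + 1/4 = 15504 + 1/4 = 62017/4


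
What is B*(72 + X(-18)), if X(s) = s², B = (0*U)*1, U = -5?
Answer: 0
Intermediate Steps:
B = 0 (B = (0*(-5))*1 = 0*1 = 0)
B*(72 + X(-18)) = 0*(72 + (-18)²) = 0*(72 + 324) = 0*396 = 0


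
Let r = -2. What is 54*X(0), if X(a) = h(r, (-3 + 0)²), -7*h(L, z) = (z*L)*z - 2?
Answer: 8856/7 ≈ 1265.1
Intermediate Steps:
h(L, z) = 2/7 - L*z²/7 (h(L, z) = -((z*L)*z - 2)/7 = -((L*z)*z - 2)/7 = -(L*z² - 2)/7 = -(-2 + L*z²)/7 = 2/7 - L*z²/7)
X(a) = 164/7 (X(a) = 2/7 - ⅐*(-2)*((-3 + 0)²)² = 2/7 - ⅐*(-2)*((-3)²)² = 2/7 - ⅐*(-2)*9² = 2/7 - ⅐*(-2)*81 = 2/7 + 162/7 = 164/7)
54*X(0) = 54*(164/7) = 8856/7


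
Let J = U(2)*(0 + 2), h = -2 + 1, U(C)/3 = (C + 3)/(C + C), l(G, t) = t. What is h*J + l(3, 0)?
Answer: -15/2 ≈ -7.5000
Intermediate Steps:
U(C) = 3*(3 + C)/(2*C) (U(C) = 3*((C + 3)/(C + C)) = 3*((3 + C)/((2*C))) = 3*((3 + C)*(1/(2*C))) = 3*((3 + C)/(2*C)) = 3*(3 + C)/(2*C))
h = -1
J = 15/2 (J = ((3/2)*(3 + 2)/2)*(0 + 2) = ((3/2)*(1/2)*5)*2 = (15/4)*2 = 15/2 ≈ 7.5000)
h*J + l(3, 0) = -1*15/2 + 0 = -15/2 + 0 = -15/2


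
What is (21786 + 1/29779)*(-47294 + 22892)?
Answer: -15831170728590/29779 ≈ -5.3162e+8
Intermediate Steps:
(21786 + 1/29779)*(-47294 + 22892) = (21786 + 1/29779)*(-24402) = (648765295/29779)*(-24402) = -15831170728590/29779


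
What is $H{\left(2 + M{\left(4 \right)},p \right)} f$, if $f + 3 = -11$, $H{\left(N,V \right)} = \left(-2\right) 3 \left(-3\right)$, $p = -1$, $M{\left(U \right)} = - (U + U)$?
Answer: $-252$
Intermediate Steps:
$M{\left(U \right)} = - 2 U$
$H{\left(N,V \right)} = 18$ ($H{\left(N,V \right)} = \left(-6\right) \left(-3\right) = 18$)
$f = -14$ ($f = -3 - 11 = -14$)
$H{\left(2 + M{\left(4 \right)},p \right)} f = 18 \left(-14\right) = -252$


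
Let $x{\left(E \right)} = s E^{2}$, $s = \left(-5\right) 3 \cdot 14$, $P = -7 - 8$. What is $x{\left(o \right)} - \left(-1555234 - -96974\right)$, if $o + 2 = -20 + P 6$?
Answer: $-1175980$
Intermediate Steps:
$P = -15$
$s = -210$ ($s = \left(-15\right) 14 = -210$)
$o = -112$ ($o = -2 - 110 = -112$)
$x{\left(E \right)} = - 210 E^{2}$
$x{\left(o \right)} - \left(-1555234 - -96974\right) = - 210 \left(-112\right)^{2} - \left(-1555234 - -96974\right) = \left(-210\right) 12544 - \left(-1555234 + 96974\right) = -2634240 - -1458260 = -2634240 + 1458260 = -1175980$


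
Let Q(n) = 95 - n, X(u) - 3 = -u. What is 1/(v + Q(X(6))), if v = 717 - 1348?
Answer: -1/533 ≈ -0.0018762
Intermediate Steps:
v = -631
X(u) = 3 - u
1/(v + Q(X(6))) = 1/(-631 + (95 - (3 - 1*6))) = 1/(-631 + (95 - (3 - 6))) = 1/(-631 + (95 - 1*(-3))) = 1/(-631 + (95 + 3)) = 1/(-631 + 98) = 1/(-533) = -1/533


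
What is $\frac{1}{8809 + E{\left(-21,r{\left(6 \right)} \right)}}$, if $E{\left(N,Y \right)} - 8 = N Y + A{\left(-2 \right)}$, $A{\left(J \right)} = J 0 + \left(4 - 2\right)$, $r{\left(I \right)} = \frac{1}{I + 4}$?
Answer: $\frac{10}{88169} \approx 0.00011342$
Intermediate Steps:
$r{\left(I \right)} = \frac{1}{4 + I}$
$A{\left(J \right)} = 2$ ($A{\left(J \right)} = 0 + \left(4 - 2\right) = 0 + 2 = 2$)
$E{\left(N,Y \right)} = 10 + N Y$ ($E{\left(N,Y \right)} = 8 + \left(N Y + 2\right) = 8 + \left(2 + N Y\right) = 10 + N Y$)
$\frac{1}{8809 + E{\left(-21,r{\left(6 \right)} \right)}} = \frac{1}{8809 + \left(10 - \frac{21}{4 + 6}\right)} = \frac{1}{8809 + \left(10 - \frac{21}{10}\right)} = \frac{1}{8809 + \frac{79}{10}} = \frac{1}{\frac{88169}{10}} = \frac{10}{88169}$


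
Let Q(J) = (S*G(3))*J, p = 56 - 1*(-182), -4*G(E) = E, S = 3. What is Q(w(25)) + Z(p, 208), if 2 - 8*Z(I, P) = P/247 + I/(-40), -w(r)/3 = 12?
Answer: 248941/3040 ≈ 81.888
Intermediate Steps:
G(E) = -E/4
w(r) = -36 (w(r) = -3*12 = -36)
p = 238 (p = 56 + 182 = 238)
Z(I, P) = ¼ - P/1976 + I/320 (Z(I, P) = ¼ - (P/247 + I/(-40))/8 = ¼ - (P*(1/247) + I*(-1/40))/8 = ¼ - (P/247 - I/40)/8 = ¼ - (-I/40 + P/247)/8 = ¼ + (-P/1976 + I/320) = ¼ - P/1976 + I/320)
Q(J) = -9*J/4 (Q(J) = (3*(-¼*3))*J = (3*(-¾))*J = -9*J/4)
Q(w(25)) + Z(p, 208) = -9/4*(-36) + (¼ - 1/1976*208 + (1/320)*238) = 81 + (¼ - 2/19 + 119/160) = 81 + 2701/3040 = 248941/3040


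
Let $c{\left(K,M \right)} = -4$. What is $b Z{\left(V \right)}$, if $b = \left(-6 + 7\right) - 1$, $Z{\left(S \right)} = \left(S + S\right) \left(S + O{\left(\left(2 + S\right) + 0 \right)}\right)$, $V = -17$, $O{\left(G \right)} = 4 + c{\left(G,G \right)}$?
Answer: $0$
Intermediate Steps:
$O{\left(G \right)} = 0$ ($O{\left(G \right)} = 4 - 4 = 0$)
$Z{\left(S \right)} = 2 S^{2}$ ($Z{\left(S \right)} = \left(S + S\right) \left(S + 0\right) = 2 S S = 2 S^{2}$)
$b = 0$ ($b = 1 - 1 = 0$)
$b Z{\left(V \right)} = 0 \cdot 2 \left(-17\right)^{2} = 0 \cdot 2 \cdot 289 = 0 \cdot 578 = 0$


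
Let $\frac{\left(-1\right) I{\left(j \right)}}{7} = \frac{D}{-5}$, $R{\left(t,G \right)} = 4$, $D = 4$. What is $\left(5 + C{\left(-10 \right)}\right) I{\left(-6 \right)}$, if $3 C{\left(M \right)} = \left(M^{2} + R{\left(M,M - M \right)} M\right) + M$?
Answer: $\frac{364}{3} \approx 121.33$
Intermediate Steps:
$C{\left(M \right)} = \frac{M^{2}}{3} + \frac{5 M}{3}$ ($C{\left(M \right)} = \frac{\left(M^{2} + 4 M\right) + M}{3} = \frac{M^{2} + 5 M}{3} = \frac{M^{2}}{3} + \frac{5 M}{3}$)
$I{\left(j \right)} = \frac{28}{5}$ ($I{\left(j \right)} = - 7 \frac{4}{-5} = - 7 \cdot 4 \left(- \frac{1}{5}\right) = \left(-7\right) \left(- \frac{4}{5}\right) = \frac{28}{5}$)
$\left(5 + C{\left(-10 \right)}\right) I{\left(-6 \right)} = \left(5 + \frac{1}{3} \left(-10\right) \left(5 - 10\right)\right) \frac{28}{5} = \left(5 + \frac{1}{3} \left(-10\right) \left(-5\right)\right) \frac{28}{5} = \left(5 + \frac{50}{3}\right) \frac{28}{5} = \frac{65}{3} \cdot \frac{28}{5} = \frac{364}{3}$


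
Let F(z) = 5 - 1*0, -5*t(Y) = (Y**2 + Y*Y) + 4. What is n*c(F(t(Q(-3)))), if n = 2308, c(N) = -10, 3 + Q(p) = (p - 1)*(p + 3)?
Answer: -23080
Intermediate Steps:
Q(p) = -3 + (-1 + p)*(3 + p) (Q(p) = -3 + (p - 1)*(p + 3) = -3 + (-1 + p)*(3 + p))
t(Y) = -4/5 - 2*Y**2/5 (t(Y) = -((Y**2 + Y*Y) + 4)/5 = -((Y**2 + Y**2) + 4)/5 = -(2*Y**2 + 4)/5 = -(4 + 2*Y**2)/5 = -4/5 - 2*Y**2/5)
F(z) = 5 (F(z) = 5 + 0 = 5)
n*c(F(t(Q(-3)))) = 2308*(-10) = -23080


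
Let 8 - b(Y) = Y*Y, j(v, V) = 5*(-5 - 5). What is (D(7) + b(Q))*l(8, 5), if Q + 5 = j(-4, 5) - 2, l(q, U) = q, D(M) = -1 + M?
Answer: -25880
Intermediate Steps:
j(v, V) = -50 (j(v, V) = 5*(-10) = -50)
Q = -57 (Q = -5 + (-50 - 2) = -5 - 52 = -57)
b(Y) = 8 - Y**2 (b(Y) = 8 - Y*Y = 8 - Y**2)
(D(7) + b(Q))*l(8, 5) = ((-1 + 7) + (8 - 1*(-57)**2))*8 = (6 + (8 - 1*3249))*8 = (6 + (8 - 3249))*8 = (6 - 3241)*8 = -3235*8 = -25880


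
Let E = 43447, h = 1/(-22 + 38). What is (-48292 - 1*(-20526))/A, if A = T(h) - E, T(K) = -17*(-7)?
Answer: 13883/21664 ≈ 0.64083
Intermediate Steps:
h = 1/16 ≈ 0.062500
T(K) = 119
A = -43328 (A = 119 - 1*43447 = 119 - 43447 = -43328)
(-48292 - 1*(-20526))/A = (-48292 - 1*(-20526))/(-43328) = (-48292 + 20526)*(-1/43328) = -27766*(-1/43328) = 13883/21664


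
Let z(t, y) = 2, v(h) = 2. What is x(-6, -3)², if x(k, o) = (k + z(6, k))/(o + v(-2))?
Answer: 16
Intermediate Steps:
x(k, o) = (2 + k)/(2 + o) (x(k, o) = (k + 2)/(o + 2) = (2 + k)/(2 + o))
x(-6, -3)² = ((2 - 6)/(2 - 3))² = (-4/(-1))² = (-1*(-4))² = 4² = 16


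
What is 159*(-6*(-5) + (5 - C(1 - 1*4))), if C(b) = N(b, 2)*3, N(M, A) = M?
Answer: 6996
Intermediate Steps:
C(b) = 3*b (C(b) = b*3 = 3*b)
159*(-6*(-5) + (5 - C(1 - 1*4))) = 159*(-6*(-5) + (5 - 3*(1 - 1*4))) = 159*(30 + (5 - 3*(1 - 4))) = 159*(30 + (5 - 3*(-3))) = 159*(30 + (5 - 1*(-9))) = 159*(30 + (5 + 9)) = 159*(30 + 14) = 159*44 = 6996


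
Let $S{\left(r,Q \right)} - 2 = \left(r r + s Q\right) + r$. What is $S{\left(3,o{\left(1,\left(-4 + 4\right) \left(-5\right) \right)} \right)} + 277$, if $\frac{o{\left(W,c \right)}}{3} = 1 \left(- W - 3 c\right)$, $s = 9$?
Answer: $264$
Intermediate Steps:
$o{\left(W,c \right)} = - 9 c - 3 W$ ($o{\left(W,c \right)} = 3 \cdot 1 \left(- W - 3 c\right) = 3 \left(- W - 3 c\right) = - 9 c - 3 W$)
$S{\left(r,Q \right)} = 2 + r + r^{2} + 9 Q$ ($S{\left(r,Q \right)} = 2 + \left(\left(r r + 9 Q\right) + r\right) = 2 + \left(\left(r^{2} + 9 Q\right) + r\right) = 2 + \left(r + r^{2} + 9 Q\right) = 2 + r + r^{2} + 9 Q$)
$S{\left(3,o{\left(1,\left(-4 + 4\right) \left(-5\right) \right)} \right)} + 277 = \left(2 + 3 + 3^{2} + 9 \left(- 9 \left(-4 + 4\right) \left(-5\right) - 3\right)\right) + 277 = \left(2 + 3 + 9 + 9 \left(- 9 \cdot 0 \left(-5\right) - 3\right)\right) + 277 = \left(2 + 3 + 9 + 9 \left(\left(-9\right) 0 - 3\right)\right) + 277 = \left(2 + 3 + 9 + 9 \left(0 - 3\right)\right) + 277 = \left(2 + 3 + 9 + 9 \left(-3\right)\right) + 277 = \left(2 + 3 + 9 - 27\right) + 277 = -13 + 277 = 264$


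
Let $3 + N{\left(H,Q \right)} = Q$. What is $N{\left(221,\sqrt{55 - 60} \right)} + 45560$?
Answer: $45557 + i \sqrt{5} \approx 45557.0 + 2.2361 i$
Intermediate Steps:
$N{\left(H,Q \right)} = -3 + Q$
$N{\left(221,\sqrt{55 - 60} \right)} + 45560 = \left(-3 + \sqrt{55 - 60}\right) + 45560 = \left(-3 + \sqrt{-5}\right) + 45560 = \left(-3 + i \sqrt{5}\right) + 45560 = 45557 + i \sqrt{5}$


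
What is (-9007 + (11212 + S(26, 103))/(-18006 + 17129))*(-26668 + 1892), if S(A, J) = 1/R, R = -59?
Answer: 11563224501408/51743 ≈ 2.2347e+8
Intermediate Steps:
S(A, J) = -1/59 (S(A, J) = 1/(-59) = -1/59)
(-9007 + (11212 + S(26, 103))/(-18006 + 17129))*(-26668 + 1892) = (-9007 + (11212 - 1/59)/(-18006 + 17129))*(-26668 + 1892) = (-9007 + (661507/59)/(-877))*(-24776) = (-9007 + (661507/59)*(-1/877))*(-24776) = (-9007 - 661507/51743)*(-24776) = -466710708/51743*(-24776) = 11563224501408/51743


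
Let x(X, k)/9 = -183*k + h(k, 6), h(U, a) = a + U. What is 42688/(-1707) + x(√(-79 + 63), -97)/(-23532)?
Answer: -106320383/3347427 ≈ -31.762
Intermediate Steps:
h(U, a) = U + a
x(X, k) = 54 - 1638*k (x(X, k) = 9*(-183*k + (k + 6)) = 9*(-183*k + (6 + k)) = 9*(6 - 182*k) = 54 - 1638*k)
42688/(-1707) + x(√(-79 + 63), -97)/(-23532) = 42688/(-1707) + (54 - 1638*(-97))/(-23532) = 42688*(-1/1707) + (54 + 158886)*(-1/23532) = -42688/1707 + 158940*(-1/23532) = -42688/1707 - 13245/1961 = -106320383/3347427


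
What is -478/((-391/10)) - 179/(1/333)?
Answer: -23301557/391 ≈ -59595.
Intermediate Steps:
-478/((-391/10)) - 179/(1/333) = -478/((-391*⅒)) - 179/1/333 = -478/(-391/10) - 179*333 = -478*(-10/391) - 59607 = 4780/391 - 59607 = -23301557/391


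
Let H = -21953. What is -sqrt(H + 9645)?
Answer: -2*I*sqrt(3077) ≈ -110.94*I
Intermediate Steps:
-sqrt(H + 9645) = -sqrt(-21953 + 9645) = -sqrt(-12308) = -2*I*sqrt(3077)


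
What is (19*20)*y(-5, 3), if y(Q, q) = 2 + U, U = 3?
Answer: 1900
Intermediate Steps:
y(Q, q) = 5 (y(Q, q) = 2 + 3 = 5)
(19*20)*y(-5, 3) = (19*20)*5 = 380*5 = 1900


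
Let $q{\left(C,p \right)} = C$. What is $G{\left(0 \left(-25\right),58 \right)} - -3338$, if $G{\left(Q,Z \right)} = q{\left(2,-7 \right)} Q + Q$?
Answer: $3338$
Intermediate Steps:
$G{\left(Q,Z \right)} = 3 Q$ ($G{\left(Q,Z \right)} = 2 Q + Q = 3 Q$)
$G{\left(0 \left(-25\right),58 \right)} - -3338 = 3 \cdot 0 \left(-25\right) - -3338 = 3 \cdot 0 + 3338 = 0 + 3338 = 3338$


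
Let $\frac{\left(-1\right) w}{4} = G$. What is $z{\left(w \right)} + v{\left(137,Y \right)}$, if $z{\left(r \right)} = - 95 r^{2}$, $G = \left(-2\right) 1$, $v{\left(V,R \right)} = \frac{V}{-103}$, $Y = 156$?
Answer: $- \frac{626377}{103} \approx -6081.3$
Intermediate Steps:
$v{\left(V,R \right)} = - \frac{V}{103}$ ($v{\left(V,R \right)} = V \left(- \frac{1}{103}\right) = - \frac{V}{103}$)
$G = -2$
$w = 8$ ($w = \left(-4\right) \left(-2\right) = 8$)
$z{\left(w \right)} + v{\left(137,Y \right)} = - 95 \cdot 8^{2} - \frac{137}{103} = \left(-95\right) 64 - \frac{137}{103} = -6080 - \frac{137}{103} = - \frac{626377}{103}$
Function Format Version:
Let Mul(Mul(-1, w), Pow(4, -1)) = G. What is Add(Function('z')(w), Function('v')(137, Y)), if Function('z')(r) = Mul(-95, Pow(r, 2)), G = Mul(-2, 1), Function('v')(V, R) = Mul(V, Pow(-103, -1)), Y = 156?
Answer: Rational(-626377, 103) ≈ -6081.3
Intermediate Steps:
Function('v')(V, R) = Mul(Rational(-1, 103), V) (Function('v')(V, R) = Mul(V, Rational(-1, 103)) = Mul(Rational(-1, 103), V))
G = -2
w = 8 (w = Mul(-4, -2) = 8)
Add(Function('z')(w), Function('v')(137, Y)) = Add(Mul(-95, Pow(8, 2)), Mul(Rational(-1, 103), 137)) = Add(Mul(-95, 64), Rational(-137, 103)) = Add(-6080, Rational(-137, 103)) = Rational(-626377, 103)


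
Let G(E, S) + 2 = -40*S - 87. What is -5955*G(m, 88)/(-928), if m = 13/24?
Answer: -21491595/928 ≈ -23159.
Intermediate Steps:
m = 13/24 (m = 13*(1/24) = 13/24 ≈ 0.54167)
G(E, S) = -89 - 40*S (G(E, S) = -2 + (-40*S - 87) = -2 + (-87 - 40*S) = -89 - 40*S)
-5955*G(m, 88)/(-928) = -5955/(1/(-89 - 40*88))/(-928) = -5955/(1/(-89 - 3520))*(-1/928) = -5955/(1/(-3609))*(-1/928) = -5955/(-1/3609)*(-1/928) = -5955*(-3609)*(-1/928) = 21491595*(-1/928) = -21491595/928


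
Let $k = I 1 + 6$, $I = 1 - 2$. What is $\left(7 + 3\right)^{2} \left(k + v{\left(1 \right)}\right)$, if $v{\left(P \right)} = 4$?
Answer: $900$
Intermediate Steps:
$I = -1$
$k = 5$ ($k = \left(-1\right) 1 + 6 = -1 + 6 = 5$)
$\left(7 + 3\right)^{2} \left(k + v{\left(1 \right)}\right) = \left(7 + 3\right)^{2} \left(5 + 4\right) = 10^{2} \cdot 9 = 100 \cdot 9 = 900$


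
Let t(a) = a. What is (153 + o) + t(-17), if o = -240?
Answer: -104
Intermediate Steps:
(153 + o) + t(-17) = (153 - 240) - 17 = -87 - 17 = -104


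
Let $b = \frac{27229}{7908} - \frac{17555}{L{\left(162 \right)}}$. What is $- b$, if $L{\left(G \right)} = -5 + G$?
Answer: $\frac{134549987}{1241556} \approx 108.37$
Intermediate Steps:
$b = - \frac{134549987}{1241556}$ ($b = \frac{27229}{7908} - \frac{17555}{-5 + 162} = 27229 \cdot \frac{1}{7908} - \frac{17555}{157} = \frac{27229}{7908} - \frac{17555}{157} = - \frac{134549987}{1241556} \approx -108.37$)
$- b = \left(-1\right) \left(- \frac{134549987}{1241556}\right) = \frac{134549987}{1241556}$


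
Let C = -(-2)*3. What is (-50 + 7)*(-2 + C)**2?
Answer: -688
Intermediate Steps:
C = 6 (C = -2*(-3) = 6)
(-50 + 7)*(-2 + C)**2 = (-50 + 7)*(-2 + 6)**2 = -43*4**2 = -43*16 = -688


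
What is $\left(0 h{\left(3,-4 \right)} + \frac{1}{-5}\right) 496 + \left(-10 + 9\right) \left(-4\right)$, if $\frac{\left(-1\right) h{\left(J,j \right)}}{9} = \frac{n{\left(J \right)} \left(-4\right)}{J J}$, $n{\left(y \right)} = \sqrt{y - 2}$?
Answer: $- \frac{476}{5} \approx -95.2$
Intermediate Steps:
$n{\left(y \right)} = \sqrt{-2 + y}$
$h{\left(J,j \right)} = \frac{36 \sqrt{-2 + J}}{J^{2}}$ ($h{\left(J,j \right)} = - 9 \frac{\sqrt{-2 + J} \left(-4\right)}{J J} = - 9 \frac{\left(-4\right) \sqrt{-2 + J}}{J^{2}} = - 9 \left(- \frac{4 \sqrt{-2 + J}}{J^{2}}\right) = \frac{36 \sqrt{-2 + J}}{J^{2}}$)
$\left(0 h{\left(3,-4 \right)} + \frac{1}{-5}\right) 496 + \left(-10 + 9\right) \left(-4\right) = \left(0 \frac{36 \sqrt{-2 + 3}}{9} + \frac{1}{-5}\right) 496 + \left(-10 + 9\right) \left(-4\right) = \left(0 \cdot 36 \cdot \frac{1}{9} \sqrt{1} - \frac{1}{5}\right) 496 - -4 = \left(0 \cdot 36 \cdot \frac{1}{9} \cdot 1 - \frac{1}{5}\right) 496 + 4 = \left(0 \cdot 4 - \frac{1}{5}\right) 496 + 4 = \left(0 - \frac{1}{5}\right) 496 + 4 = \left(- \frac{1}{5}\right) 496 + 4 = - \frac{496}{5} + 4 = - \frac{476}{5}$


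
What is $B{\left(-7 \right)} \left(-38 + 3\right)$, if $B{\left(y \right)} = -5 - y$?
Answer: $-70$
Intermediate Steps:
$B{\left(-7 \right)} \left(-38 + 3\right) = \left(-5 - -7\right) \left(-38 + 3\right) = \left(-5 + 7\right) \left(-35\right) = 2 \left(-35\right) = -70$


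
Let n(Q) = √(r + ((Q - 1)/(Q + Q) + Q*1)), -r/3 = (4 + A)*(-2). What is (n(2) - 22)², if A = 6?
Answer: (44 - √249)²/4 ≈ 199.10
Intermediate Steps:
r = 60 (r = -3*(4 + 6)*(-2) = -30*(-2) = -3*(-20) = 60)
n(Q) = √(60 + Q + (-1 + Q)/(2*Q)) (n(Q) = √(60 + ((Q - 1)/(Q + Q) + Q*1)) = √(60 + ((-1 + Q)/((2*Q)) + Q)) = √(60 + ((-1 + Q)*(1/(2*Q)) + Q)) = √(60 + ((-1 + Q)/(2*Q) + Q)) = √(60 + (Q + (-1 + Q)/(2*Q))) = √(60 + Q + (-1 + Q)/(2*Q)))
(n(2) - 22)² = (√(242 - 2/2 + 4*2)/2 - 22)² = (√(242 - 2*½ + 8)/2 - 22)² = (√(242 - 1 + 8)/2 - 22)² = (√249/2 - 22)² = (-22 + √249/2)²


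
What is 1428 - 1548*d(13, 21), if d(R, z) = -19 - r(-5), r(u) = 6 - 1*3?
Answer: 35484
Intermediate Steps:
r(u) = 3 (r(u) = 6 - 3 = 3)
d(R, z) = -22 (d(R, z) = -19 - 1*3 = -19 - 3 = -22)
1428 - 1548*d(13, 21) = 1428 - 1548*(-22) = 1428 + 34056 = 35484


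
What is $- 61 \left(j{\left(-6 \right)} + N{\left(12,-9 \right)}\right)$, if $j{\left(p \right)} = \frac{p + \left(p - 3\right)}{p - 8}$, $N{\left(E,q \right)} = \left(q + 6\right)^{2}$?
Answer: $- \frac{8601}{14} \approx -614.36$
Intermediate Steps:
$N{\left(E,q \right)} = \left(6 + q\right)^{2}$
$j{\left(p \right)} = \frac{-3 + 2 p}{-8 + p}$ ($j{\left(p \right)} = \frac{p + \left(-3 + p\right)}{-8 + p} = \frac{-3 + 2 p}{-8 + p}$)
$- 61 \left(j{\left(-6 \right)} + N{\left(12,-9 \right)}\right) = - 61 \left(\frac{-3 + 2 \left(-6\right)}{-8 - 6} + \left(6 - 9\right)^{2}\right) = - 61 \left(\frac{-3 - 12}{-14} + \left(-3\right)^{2}\right) = - 61 \left(\left(- \frac{1}{14}\right) \left(-15\right) + 9\right) = - 61 \left(\frac{15}{14} + 9\right) = \left(-61\right) \frac{141}{14} = - \frac{8601}{14}$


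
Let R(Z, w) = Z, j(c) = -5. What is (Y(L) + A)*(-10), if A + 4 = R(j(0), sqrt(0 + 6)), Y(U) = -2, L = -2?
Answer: 110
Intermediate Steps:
A = -9 (A = -4 - 5 = -9)
(Y(L) + A)*(-10) = (-2 - 9)*(-10) = -11*(-10) = 110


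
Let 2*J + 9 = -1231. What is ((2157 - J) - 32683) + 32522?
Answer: 2616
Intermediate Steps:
J = -620 (J = -9/2 + (1/2)*(-1231) = -9/2 - 1231/2 = -620)
((2157 - J) - 32683) + 32522 = ((2157 - 1*(-620)) - 32683) + 32522 = ((2157 + 620) - 32683) + 32522 = (2777 - 32683) + 32522 = -29906 + 32522 = 2616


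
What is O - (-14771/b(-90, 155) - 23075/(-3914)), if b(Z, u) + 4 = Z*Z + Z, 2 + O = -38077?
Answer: -298337704998/7833871 ≈ -38083.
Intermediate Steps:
O = -38079 (O = -2 - 38077 = -38079)
b(Z, u) = -4 + Z + Z² (b(Z, u) = -4 + (Z*Z + Z) = -4 + (Z² + Z) = -4 + (Z + Z²) = -4 + Z + Z²)
O - (-14771/b(-90, 155) - 23075/(-3914)) = -38079 - (-14771/(-4 - 90 + (-90)²) - 23075/(-3914)) = -38079 - (-14771/(-4 - 90 + 8100) - 23075*(-1/3914)) = -38079 - (-14771/8006 + 23075/3914) = -38079 - 1*31731189/7833871 = -38079 - 31731189/7833871 = -298337704998/7833871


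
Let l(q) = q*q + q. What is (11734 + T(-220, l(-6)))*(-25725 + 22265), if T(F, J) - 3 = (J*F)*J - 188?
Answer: 645120460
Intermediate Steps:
l(q) = q + q**2 (l(q) = q**2 + q = q + q**2)
T(F, J) = -185 + F*J**2 (T(F, J) = 3 + ((J*F)*J - 188) = 3 + ((F*J)*J - 188) = 3 + (F*J**2 - 188) = 3 + (-188 + F*J**2) = -185 + F*J**2)
(11734 + T(-220, l(-6)))*(-25725 + 22265) = (11734 + (-185 - 220*36*(1 - 6)**2))*(-25725 + 22265) = (11734 + (-185 - 220*(-6*(-5))**2))*(-3460) = (11734 + (-185 - 220*30**2))*(-3460) = (11734 + (-185 - 220*900))*(-3460) = (11734 + (-185 - 198000))*(-3460) = (11734 - 198185)*(-3460) = -186451*(-3460) = 645120460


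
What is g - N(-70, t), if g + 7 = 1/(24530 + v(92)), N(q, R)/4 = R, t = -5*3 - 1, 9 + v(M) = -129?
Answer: 1390345/24392 ≈ 57.000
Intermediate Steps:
v(M) = -138 (v(M) = -9 - 129 = -138)
t = -16 (t = -15 - 1 = -16)
N(q, R) = 4*R
g = -170743/24392 (g = -7 + 1/(24530 - 138) = -7 + 1/24392 = -170743/24392 ≈ -7.0000)
g - N(-70, t) = -170743/24392 - 4*(-16) = -170743/24392 - 1*(-64) = -170743/24392 + 64 = 1390345/24392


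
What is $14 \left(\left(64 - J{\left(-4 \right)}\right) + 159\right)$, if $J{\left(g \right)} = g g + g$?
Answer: $2954$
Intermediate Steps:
$J{\left(g \right)} = g + g^{2}$ ($J{\left(g \right)} = g^{2} + g = g + g^{2}$)
$14 \left(\left(64 - J{\left(-4 \right)}\right) + 159\right) = 14 \left(\left(64 - - 4 \left(1 - 4\right)\right) + 159\right) = 14 \left(\left(64 - \left(-4\right) \left(-3\right)\right) + 159\right) = 14 \left(\left(64 - 12\right) + 159\right) = 14 \left(52 + 159\right) = 14 \cdot 211 = 2954$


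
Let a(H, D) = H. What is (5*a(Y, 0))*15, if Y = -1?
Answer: -75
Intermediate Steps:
(5*a(Y, 0))*15 = (5*(-1))*15 = -5*15 = -75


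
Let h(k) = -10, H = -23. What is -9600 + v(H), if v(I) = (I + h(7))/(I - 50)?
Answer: -700767/73 ≈ -9599.5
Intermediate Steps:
v(I) = (-10 + I)/(-50 + I) (v(I) = (I - 10)/(I - 50) = (-10 + I)/(-50 + I))
-9600 + v(H) = -9600 + (-10 - 23)/(-50 - 23) = -9600 - 33/(-73) = -9600 - 1/73*(-33) = -9600 + 33/73 = -700767/73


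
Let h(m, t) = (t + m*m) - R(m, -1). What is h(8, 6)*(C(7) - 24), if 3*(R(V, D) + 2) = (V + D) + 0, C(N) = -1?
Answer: -5225/3 ≈ -1741.7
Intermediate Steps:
R(V, D) = -2 + D/3 + V/3 (R(V, D) = -2 + ((V + D) + 0)/3 = -2 + ((D + V) + 0)/3 = -2 + (D + V)/3 = -2 + (D/3 + V/3) = -2 + D/3 + V/3)
h(m, t) = 7/3 + t + m² - m/3 (h(m, t) = (t + m*m) - (-2 + (⅓)*(-1) + m/3) = (t + m²) - (-2 - ⅓ + m/3) = (t + m²) - (-7/3 + m/3) = (t + m²) + (7/3 - m/3) = 7/3 + t + m² - m/3)
h(8, 6)*(C(7) - 24) = (7/3 + 6 + 8² - ⅓*8)*(-1 - 24) = (7/3 + 6 + 64 - 8/3)*(-25) = (209/3)*(-25) = -5225/3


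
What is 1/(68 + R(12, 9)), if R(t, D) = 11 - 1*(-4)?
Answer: 1/83 ≈ 0.012048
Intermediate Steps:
R(t, D) = 15 (R(t, D) = 11 + 4 = 15)
1/(68 + R(12, 9)) = 1/(68 + 15) = 1/83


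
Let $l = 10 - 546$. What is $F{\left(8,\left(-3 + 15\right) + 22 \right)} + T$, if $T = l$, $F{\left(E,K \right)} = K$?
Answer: $-502$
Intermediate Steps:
$l = -536$ ($l = 10 - 546 = -536$)
$T = -536$
$F{\left(8,\left(-3 + 15\right) + 22 \right)} + T = \left(\left(-3 + 15\right) + 22\right) - 536 = \left(12 + 22\right) - 536 = 34 - 536 = -502$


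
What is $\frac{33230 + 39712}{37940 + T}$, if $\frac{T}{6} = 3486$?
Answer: $\frac{36471}{29428} \approx 1.2393$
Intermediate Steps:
$T = 20916$ ($T = 6 \cdot 3486 = 20916$)
$\frac{33230 + 39712}{37940 + T} = \frac{33230 + 39712}{37940 + 20916} = \frac{72942}{58856} = 72942 \cdot \frac{1}{58856} = \frac{36471}{29428}$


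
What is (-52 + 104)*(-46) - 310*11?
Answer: -5802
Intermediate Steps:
(-52 + 104)*(-46) - 310*11 = 52*(-46) - 3410 = -2392 - 3410 = -5802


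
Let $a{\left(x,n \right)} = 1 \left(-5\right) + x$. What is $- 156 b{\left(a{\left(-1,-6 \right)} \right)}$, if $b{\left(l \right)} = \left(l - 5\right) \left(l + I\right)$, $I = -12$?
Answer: $-30888$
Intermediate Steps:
$a{\left(x,n \right)} = -5 + x$
$b{\left(l \right)} = \left(-12 + l\right) \left(-5 + l\right)$ ($b{\left(l \right)} = \left(l - 5\right) \left(l - 12\right) = \left(-5 + l\right) \left(-12 + l\right) = \left(-12 + l\right) \left(-5 + l\right)$)
$- 156 b{\left(a{\left(-1,-6 \right)} \right)} = - 156 \left(60 + \left(-5 - 1\right)^{2} - 17 \left(-5 - 1\right)\right) = - 156 \left(60 + \left(-6\right)^{2} - -102\right) = - 156 \left(60 + 36 + 102\right) = \left(-156\right) 198 = -30888$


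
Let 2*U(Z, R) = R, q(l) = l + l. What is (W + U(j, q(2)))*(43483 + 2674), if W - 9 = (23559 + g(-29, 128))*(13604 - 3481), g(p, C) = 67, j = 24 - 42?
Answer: 11039185477413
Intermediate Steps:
q(l) = 2*l
j = -18
U(Z, R) = R/2
W = 239166007 (W = 9 + (23559 + 67)*(13604 - 3481) = 9 + 23626*10123 = 9 + 239165998 = 239166007)
(W + U(j, q(2)))*(43483 + 2674) = (239166007 + (2*2)/2)*(43483 + 2674) = (239166007 + (½)*4)*46157 = (239166007 + 2)*46157 = 239166009*46157 = 11039185477413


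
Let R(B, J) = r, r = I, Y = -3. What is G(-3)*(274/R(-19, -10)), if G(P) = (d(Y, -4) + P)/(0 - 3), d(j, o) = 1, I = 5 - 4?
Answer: 548/3 ≈ 182.67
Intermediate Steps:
I = 1
r = 1
R(B, J) = 1
G(P) = -⅓ - P/3 (G(P) = (1 + P)/(0 - 3) = (1 + P)/(-3) = (1 + P)*(-⅓) = -⅓ - P/3)
G(-3)*(274/R(-19, -10)) = (-⅓ - ⅓*(-3))*(274/1) = (-⅓ + 1)*(274*1) = (⅔)*274 = 548/3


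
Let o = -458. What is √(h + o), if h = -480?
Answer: I*√938 ≈ 30.627*I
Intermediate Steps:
√(h + o) = √(-480 - 458) = √(-938) = I*√938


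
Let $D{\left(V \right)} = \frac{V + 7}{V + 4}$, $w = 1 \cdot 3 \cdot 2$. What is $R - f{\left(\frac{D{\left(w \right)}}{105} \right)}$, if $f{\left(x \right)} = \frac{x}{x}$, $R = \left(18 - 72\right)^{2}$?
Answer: $2915$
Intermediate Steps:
$w = 6$ ($w = 3 \cdot 2 = 6$)
$D{\left(V \right)} = \frac{7 + V}{4 + V}$
$R = 2916$ ($R = \left(-54\right)^{2} = 2916$)
$f{\left(x \right)} = 1$
$R - f{\left(\frac{D{\left(w \right)}}{105} \right)} = 2916 - 1 = 2915$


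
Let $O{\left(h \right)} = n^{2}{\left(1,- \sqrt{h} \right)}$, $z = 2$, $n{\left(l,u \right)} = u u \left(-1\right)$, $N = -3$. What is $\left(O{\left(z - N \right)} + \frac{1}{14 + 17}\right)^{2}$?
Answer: $\frac{602176}{961} \approx 626.61$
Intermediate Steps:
$n{\left(l,u \right)} = - u^{2}$ ($n{\left(l,u \right)} = u^{2} \left(-1\right) = - u^{2}$)
$O{\left(h \right)} = h^{2}$ ($O{\left(h \right)} = \left(- \left(- \sqrt{h}\right)^{2}\right)^{2} = \left(- h\right)^{2} = h^{2}$)
$\left(O{\left(z - N \right)} + \frac{1}{14 + 17}\right)^{2} = \left(\left(2 - -3\right)^{2} + \frac{1}{14 + 17}\right)^{2} = \left(\left(2 + 3\right)^{2} + \frac{1}{31}\right)^{2} = \left(5^{2} + \frac{1}{31}\right)^{2} = \left(25 + \frac{1}{31}\right)^{2} = \left(\frac{776}{31}\right)^{2} = \frac{602176}{961}$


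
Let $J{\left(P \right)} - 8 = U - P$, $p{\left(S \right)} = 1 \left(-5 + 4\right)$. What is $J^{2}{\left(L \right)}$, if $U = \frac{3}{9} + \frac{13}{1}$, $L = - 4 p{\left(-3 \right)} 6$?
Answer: $\frac{64}{9} \approx 7.1111$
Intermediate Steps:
$p{\left(S \right)} = -1$ ($p{\left(S \right)} = 1 \left(-1\right) = -1$)
$L = 24$ ($L = \left(-4\right) \left(-1\right) 6 = 4 \cdot 6 = 24$)
$U = \frac{40}{3}$ ($U = 3 \cdot \frac{1}{9} + 13 \cdot 1 = \frac{1}{3} + 13 = \frac{40}{3} \approx 13.333$)
$J{\left(P \right)} = \frac{64}{3} - P$ ($J{\left(P \right)} = 8 - \left(- \frac{40}{3} + P\right) = \frac{64}{3} - P$)
$J^{2}{\left(L \right)} = \left(\frac{64}{3} - 24\right)^{2} = \left(- \frac{8}{3}\right)^{2} = \frac{64}{9}$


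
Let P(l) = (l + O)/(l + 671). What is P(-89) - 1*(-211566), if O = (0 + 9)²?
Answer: 61565702/291 ≈ 2.1157e+5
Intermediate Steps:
O = 81 (O = 9² = 81)
P(l) = (81 + l)/(671 + l) (P(l) = (l + 81)/(l + 671) = (81 + l)/(671 + l))
P(-89) - 1*(-211566) = (81 - 89)/(671 - 89) - 1*(-211566) = -8/582 + 211566 = (1/582)*(-8) + 211566 = -4/291 + 211566 = 61565702/291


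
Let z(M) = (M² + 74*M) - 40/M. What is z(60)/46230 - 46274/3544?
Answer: -1583066717/122879340 ≈ -12.883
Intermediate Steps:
z(M) = M² - 40/M + 74*M
z(60)/46230 - 46274/3544 = ((-40 + 60²*(74 + 60))/60)/46230 - 46274/3544 = ((-40 + 3600*134)/60)*(1/46230) - 46274*1/3544 = ((-40 + 482400)/60)*(1/46230) - 23137/1772 = ((1/60)*482360)*(1/46230) - 23137/1772 = (24118/3)*(1/46230) - 23137/1772 = 12059/69345 - 23137/1772 = -1583066717/122879340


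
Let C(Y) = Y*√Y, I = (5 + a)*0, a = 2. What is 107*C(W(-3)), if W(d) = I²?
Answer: 0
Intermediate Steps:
I = 0 (I = (5 + 2)*0 = 7*0 = 0)
W(d) = 0 (W(d) = 0² = 0)
C(Y) = Y^(3/2)
107*C(W(-3)) = 107*0^(3/2) = 107*0 = 0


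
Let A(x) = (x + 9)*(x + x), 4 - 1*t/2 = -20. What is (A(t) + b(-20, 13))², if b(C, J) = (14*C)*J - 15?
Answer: 3301489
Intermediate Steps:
b(C, J) = -15 + 14*C*J (b(C, J) = 14*C*J - 15 = -15 + 14*C*J)
t = 48 (t = 8 - 2*(-20) = 8 + 40 = 48)
A(x) = 2*x*(9 + x) (A(x) = (9 + x)*(2*x) = 2*x*(9 + x))
(A(t) + b(-20, 13))² = (2*48*(9 + 48) + (-15 + 14*(-20)*13))² = (2*48*57 + (-15 - 3640))² = (5472 - 3655)² = 1817² = 3301489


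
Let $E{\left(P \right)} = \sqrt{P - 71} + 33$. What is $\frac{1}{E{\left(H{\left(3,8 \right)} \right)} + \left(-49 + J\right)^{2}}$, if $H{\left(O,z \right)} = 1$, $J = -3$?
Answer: $\frac{391}{1070177} - \frac{i \sqrt{70}}{7491239} \approx 0.00036536 - 1.1169 \cdot 10^{-6} i$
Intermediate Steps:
$E{\left(P \right)} = 33 + \sqrt{-71 + P}$ ($E{\left(P \right)} = \sqrt{-71 + P} + 33 = 33 + \sqrt{-71 + P}$)
$\frac{1}{E{\left(H{\left(3,8 \right)} \right)} + \left(-49 + J\right)^{2}} = \frac{1}{\left(33 + \sqrt{-71 + 1}\right) + \left(-49 - 3\right)^{2}} = \frac{1}{\left(33 + \sqrt{-70}\right) + \left(-52\right)^{2}} = \frac{1}{\left(33 + i \sqrt{70}\right) + 2704} = \frac{1}{2737 + i \sqrt{70}}$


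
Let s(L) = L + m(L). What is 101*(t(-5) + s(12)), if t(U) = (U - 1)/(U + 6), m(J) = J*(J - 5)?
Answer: 9090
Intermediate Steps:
m(J) = J*(-5 + J)
t(U) = (-1 + U)/(6 + U)
s(L) = L + L*(-5 + L)
101*(t(-5) + s(12)) = 101*((-1 - 5)/(6 - 5) + 12*(-4 + 12)) = 101*(-6/1 + 12*8) = 101*(1*(-6) + 96) = 101*(-6 + 96) = 101*90 = 9090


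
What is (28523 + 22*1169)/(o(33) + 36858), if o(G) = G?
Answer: 54241/36891 ≈ 1.4703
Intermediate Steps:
(28523 + 22*1169)/(o(33) + 36858) = (28523 + 22*1169)/(33 + 36858) = (28523 + 25718)/36891 = 54241*(1/36891) = 54241/36891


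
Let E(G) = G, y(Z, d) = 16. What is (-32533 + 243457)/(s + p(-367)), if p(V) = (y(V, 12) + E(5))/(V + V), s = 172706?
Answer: 154818216/126766183 ≈ 1.2213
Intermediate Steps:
p(V) = 21/(2*V) (p(V) = (16 + 5)/(V + V) = 21/((2*V)) = 21*(1/(2*V)) = 21/(2*V))
(-32533 + 243457)/(s + p(-367)) = (-32533 + 243457)/(172706 + (21/2)/(-367)) = 210924/(172706 + (21/2)*(-1/367)) = 210924/(172706 - 21/734) = 210924/(126766183/734) = 210924*(734/126766183) = 154818216/126766183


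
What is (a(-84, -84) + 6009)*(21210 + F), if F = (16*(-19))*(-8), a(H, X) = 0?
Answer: 142064778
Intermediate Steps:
F = 2432 (F = -304*(-8) = 2432)
(a(-84, -84) + 6009)*(21210 + F) = (0 + 6009)*(21210 + 2432) = 6009*23642 = 142064778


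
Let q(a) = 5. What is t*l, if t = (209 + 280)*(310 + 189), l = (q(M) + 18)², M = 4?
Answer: 129081819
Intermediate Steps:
l = 529 (l = (5 + 18)² = 23² = 529)
t = 244011 (t = 489*499 = 244011)
t*l = 244011*529 = 129081819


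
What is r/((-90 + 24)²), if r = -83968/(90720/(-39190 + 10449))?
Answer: 18854096/3087315 ≈ 6.1070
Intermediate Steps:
r = 75416384/2835 (r = -83968/(90720/(-28741)) = -83968/(90720*(-1/28741)) = -83968/(-90720/28741) = -83968*(-28741/90720) = 75416384/2835 ≈ 26602.)
r/((-90 + 24)²) = 75416384/(2835*((-90 + 24)²)) = 75416384/(2835*((-66)²)) = (75416384/2835)/4356 = (75416384/2835)*(1/4356) = 18854096/3087315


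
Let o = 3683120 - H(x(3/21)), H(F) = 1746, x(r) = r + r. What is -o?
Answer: -3681374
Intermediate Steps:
x(r) = 2*r
o = 3681374 (o = 3683120 - 1*1746 = 3683120 - 1746 = 3681374)
-o = -1*3681374 = -3681374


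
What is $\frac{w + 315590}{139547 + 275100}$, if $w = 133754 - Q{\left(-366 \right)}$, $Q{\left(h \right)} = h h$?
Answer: $\frac{315388}{414647} \approx 0.76062$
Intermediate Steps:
$Q{\left(h \right)} = h^{2}$
$w = -202$ ($w = 133754 - \left(-366\right)^{2} = 133754 - 133956 = -202$)
$\frac{w + 315590}{139547 + 275100} = \frac{-202 + 315590}{139547 + 275100} = \frac{315388}{414647}$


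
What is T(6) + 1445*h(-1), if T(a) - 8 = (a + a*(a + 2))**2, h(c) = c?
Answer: 1479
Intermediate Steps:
T(a) = 8 + (a + a*(2 + a))**2 (T(a) = 8 + (a + a*(a + 2))**2 = 8 + (a + a*(2 + a))**2)
T(6) + 1445*h(-1) = (8 + 6**2*(3 + 6)**2) + 1445*(-1) = (8 + 36*9**2) - 1445 = (8 + 36*81) - 1445 = (8 + 2916) - 1445 = 2924 - 1445 = 1479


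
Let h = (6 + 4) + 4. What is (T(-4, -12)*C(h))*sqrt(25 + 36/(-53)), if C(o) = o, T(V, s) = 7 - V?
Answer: 154*sqrt(68317)/53 ≈ 759.47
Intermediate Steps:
h = 14 (h = 10 + 4 = 14)
(T(-4, -12)*C(h))*sqrt(25 + 36/(-53)) = ((7 - 1*(-4))*14)*sqrt(25 + 36/(-53)) = ((7 + 4)*14)*sqrt(25 + 36*(-1/53)) = (11*14)*sqrt(25 - 36/53) = 154*sqrt(1289/53) = 154*(sqrt(68317)/53) = 154*sqrt(68317)/53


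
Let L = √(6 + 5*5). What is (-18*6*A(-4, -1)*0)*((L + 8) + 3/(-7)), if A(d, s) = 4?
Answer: 0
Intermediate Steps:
L = √31 (L = √(6 + 25) = √31 ≈ 5.5678)
(-18*6*A(-4, -1)*0)*((L + 8) + 3/(-7)) = (-18*6*4*0)*((√31 + 8) + 3/(-7)) = (-432*0)*((8 + √31) + 3*(-⅐)) = (-18*0)*((8 + √31) - 3/7) = 0*(53/7 + √31) = 0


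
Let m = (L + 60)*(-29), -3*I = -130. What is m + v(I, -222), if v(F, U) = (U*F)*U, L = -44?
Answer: 2135176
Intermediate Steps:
I = 130/3 (I = -⅓*(-130) = 130/3 ≈ 43.333)
m = -464 (m = (-44 + 60)*(-29) = 16*(-29) = -464)
v(F, U) = F*U² (v(F, U) = (F*U)*U = F*U²)
m + v(I, -222) = -464 + (130/3)*(-222)² = -464 + (130/3)*49284 = -464 + 2135640 = 2135176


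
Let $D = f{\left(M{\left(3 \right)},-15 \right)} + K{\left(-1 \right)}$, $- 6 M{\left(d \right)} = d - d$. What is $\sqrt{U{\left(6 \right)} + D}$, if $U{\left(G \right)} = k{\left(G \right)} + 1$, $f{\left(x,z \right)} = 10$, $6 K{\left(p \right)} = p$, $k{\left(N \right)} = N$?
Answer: $\frac{\sqrt{606}}{6} \approx 4.1028$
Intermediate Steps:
$K{\left(p \right)} = \frac{p}{6}$
$M{\left(d \right)} = 0$ ($M{\left(d \right)} = - \frac{d - d}{6} = \left(- \frac{1}{6}\right) 0 = 0$)
$U{\left(G \right)} = 1 + G$ ($U{\left(G \right)} = G + 1 = 1 + G$)
$D = \frac{59}{6}$ ($D = 10 + \frac{1}{6} \left(-1\right) = 10 - \frac{1}{6} = \frac{59}{6} \approx 9.8333$)
$\sqrt{U{\left(6 \right)} + D} = \sqrt{\left(1 + 6\right) + \frac{59}{6}} = \sqrt{7 + \frac{59}{6}} = \sqrt{\frac{101}{6}} = \frac{\sqrt{606}}{6}$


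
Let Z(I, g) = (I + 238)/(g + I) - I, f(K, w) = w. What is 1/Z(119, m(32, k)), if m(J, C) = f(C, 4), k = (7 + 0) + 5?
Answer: -41/4760 ≈ -0.0086134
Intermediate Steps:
k = 12 (k = 7 + 5 = 12)
m(J, C) = 4
Z(I, g) = -I + (238 + I)/(I + g) (Z(I, g) = (238 + I)/(I + g) - I = -I + (238 + I)/(I + g))
1/Z(119, m(32, k)) = 1/((238 + 119 - 1*119**2 - 1*119*4)/(119 + 4)) = 1/((238 + 119 - 1*14161 - 476)/123) = 1/((238 + 119 - 14161 - 476)/123) = 1/((1/123)*(-14280)) = 1/(-4760/41) = -41/4760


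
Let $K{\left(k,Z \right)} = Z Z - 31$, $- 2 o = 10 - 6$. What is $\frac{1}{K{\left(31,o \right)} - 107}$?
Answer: $- \frac{1}{134} \approx -0.0074627$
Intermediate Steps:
$o = -2$ ($o = - \frac{10 - 6}{2} = \left(- \frac{1}{2}\right) 4 = -2$)
$K{\left(k,Z \right)} = -31 + Z^{2}$ ($K{\left(k,Z \right)} = Z^{2} - 31 = -31 + Z^{2}$)
$\frac{1}{K{\left(31,o \right)} - 107} = \frac{1}{\left(-31 + \left(-2\right)^{2}\right) - 107} = \frac{1}{\left(-31 + 4\right) - 107} = \frac{1}{-27 - 107} = \frac{1}{-134} = - \frac{1}{134}$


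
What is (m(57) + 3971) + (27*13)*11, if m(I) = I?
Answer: 7889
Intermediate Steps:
(m(57) + 3971) + (27*13)*11 = (57 + 3971) + (27*13)*11 = 4028 + 351*11 = 4028 + 3861 = 7889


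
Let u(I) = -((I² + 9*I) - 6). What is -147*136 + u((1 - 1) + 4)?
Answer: -20038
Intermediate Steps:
u(I) = 6 - I² - 9*I (u(I) = -(-6 + I² + 9*I) = 6 - I² - 9*I)
-147*136 + u((1 - 1) + 4) = -147*136 + (6 - ((1 - 1) + 4)² - 9*((1 - 1) + 4)) = -19992 + (6 - (0 + 4)² - 9*(0 + 4)) = -19992 + (6 - 1*4² - 9*4) = -19992 + (6 - 1*16 - 36) = -19992 + (6 - 16 - 36) = -19992 - 46 = -20038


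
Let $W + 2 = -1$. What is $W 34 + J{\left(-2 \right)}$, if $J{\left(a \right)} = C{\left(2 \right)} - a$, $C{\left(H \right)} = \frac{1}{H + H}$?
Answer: $- \frac{399}{4} \approx -99.75$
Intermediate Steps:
$W = -3$ ($W = -2 - 1 = -3$)
$C{\left(H \right)} = \frac{1}{2 H}$
$J{\left(a \right)} = \frac{1}{4} - a$ ($J{\left(a \right)} = \frac{1}{2 \cdot 2} - a = \frac{1}{2} \cdot \frac{1}{2} - a = \frac{1}{4} - a$)
$W 34 + J{\left(-2 \right)} = \left(-3\right) 34 + \left(\frac{1}{4} - -2\right) = -102 + \left(\frac{1}{4} + 2\right) = -102 + \frac{9}{4} = - \frac{399}{4}$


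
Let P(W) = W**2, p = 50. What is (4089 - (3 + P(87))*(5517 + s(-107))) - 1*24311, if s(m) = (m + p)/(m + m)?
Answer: -4472275024/107 ≈ -4.1797e+7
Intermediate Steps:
s(m) = (50 + m)/(2*m) (s(m) = (m + 50)/(m + m) = (50 + m)/((2*m)) = (50 + m)*(1/(2*m)) = (50 + m)/(2*m))
(4089 - (3 + P(87))*(5517 + s(-107))) - 1*24311 = (4089 - (3 + 87**2)*(5517 + (1/2)*(50 - 107)/(-107))) - 1*24311 = (4089 - (3 + 7569)*(5517 + (1/2)*(-1/107)*(-57))) - 24311 = (4089 - 7572*(5517 + 57/214)) - 24311 = (4089 - 7572*1180695/214) - 24311 = (4089 - 1*4470111270/107) - 24311 = (4089 - 4470111270/107) - 24311 = -4469673747/107 - 24311 = -4472275024/107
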